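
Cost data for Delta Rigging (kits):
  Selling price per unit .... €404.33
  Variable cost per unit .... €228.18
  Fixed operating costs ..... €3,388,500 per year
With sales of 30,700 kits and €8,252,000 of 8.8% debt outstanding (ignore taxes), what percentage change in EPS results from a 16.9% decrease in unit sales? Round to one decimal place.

-70.7%

Total contribution margin = 30,700 × €176.15 = €5,407,805.00.
Operating income = contribution − fixed costs = €5,407,805.00 − €3,388,500 = €2,019,305.00.
After interest of €726,176.00, pre-tax earnings = €1,293,129.00.
Degree of combined leverage = contribution ÷ (EBIT − I) = €5,407,805.00 ÷ €1,293,129.00 = 4.1820.
%ΔEPS = DCL × %ΔSales = 4.1820 × -16.9% = -70.7%.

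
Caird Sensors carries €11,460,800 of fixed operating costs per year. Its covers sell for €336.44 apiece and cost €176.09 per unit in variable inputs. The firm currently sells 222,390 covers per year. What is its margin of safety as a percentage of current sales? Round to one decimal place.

67.9%

Unit CM = price − variable cost = €336.44 − €176.09 = €160.35. Break-even units = €11,460,800 ÷ €160.35 = 71,473.65; break-even revenue = 71,473.65 × €336.44 = €24,046,595.27.
Actual sales revenue = 222,390 × €336.44 = €74,820,891.60.
Margin of safety = (€74,820,891.60 − €24,046,595.27) ÷ €74,820,891.60 = 67.9%.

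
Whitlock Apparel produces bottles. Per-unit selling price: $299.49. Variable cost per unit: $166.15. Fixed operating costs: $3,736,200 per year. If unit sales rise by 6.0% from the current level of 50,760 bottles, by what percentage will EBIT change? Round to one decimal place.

+13.4%

Contribution at this volume is 50,760 × $133.34 = $6,768,338.40.
Operating income = contribution − fixed costs = $6,768,338.40 − $3,736,200 = $3,032,138.40.
So DOL = total CM / EBIT = $6,768,338.40 / $3,032,138.40 = 2.2322.
Operating income changes by 2.2322 × +6.0% = +13.4%.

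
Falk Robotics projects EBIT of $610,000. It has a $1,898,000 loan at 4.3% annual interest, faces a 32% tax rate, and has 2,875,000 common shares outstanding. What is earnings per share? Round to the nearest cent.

Pre-tax income = $610,000 − $81,614.00 = $528,386.00.
After tax at 32%: net income = $528,386.00 × 0.68 = $359,302.48.
Per share: $359,302.48 / 2,875,000 shares = $0.12.

$0.12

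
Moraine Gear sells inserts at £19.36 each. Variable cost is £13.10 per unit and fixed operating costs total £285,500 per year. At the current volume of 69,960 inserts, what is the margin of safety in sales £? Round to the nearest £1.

Contribution margin per unit = £19.36 − £13.10 = £6.26. Break-even units = £285,500 ÷ £6.26 = 45,607.03; break-even revenue = 45,607.03 × £19.36 = £882,952.08.
Current sales = 69,960 × £19.36 = £1,354,425.60.
Margin of safety = £1,354,425.60 − £882,952.08 = £471,474.

£471,474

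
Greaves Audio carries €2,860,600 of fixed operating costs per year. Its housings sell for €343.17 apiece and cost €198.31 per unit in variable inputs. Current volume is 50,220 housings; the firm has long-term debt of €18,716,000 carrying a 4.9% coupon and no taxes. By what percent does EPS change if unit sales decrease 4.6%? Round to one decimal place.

Contribution at this volume is 50,220 × €144.86 = €7,274,869.20.
EBIT = €7,274,869.20 − €2,860,600 = €4,414,269.20.
After interest of €917,084.00, pre-tax earnings = €3,497,185.20.
Degree of combined leverage = contribution ÷ (EBIT − I) = €7,274,869.20 ÷ €3,497,185.20 = 2.0802.
EPS therefore changes by 2.0802 × (-4.6%) = -9.6%.

-9.6%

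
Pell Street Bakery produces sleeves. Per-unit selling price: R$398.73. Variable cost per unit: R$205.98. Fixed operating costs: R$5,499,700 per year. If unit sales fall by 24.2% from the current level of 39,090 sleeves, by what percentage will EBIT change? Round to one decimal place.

-89.6%

At 39,090 units, contribution = 39,090 × R$192.75 = R$7,534,597.50.
EBIT = R$7,534,597.50 − R$5,499,700 = R$2,034,897.50.
Degree of operating leverage = R$7,534,597.50 / R$2,034,897.50 = 3.7027.
Operating income changes by 3.7027 × -24.2% = -89.6%.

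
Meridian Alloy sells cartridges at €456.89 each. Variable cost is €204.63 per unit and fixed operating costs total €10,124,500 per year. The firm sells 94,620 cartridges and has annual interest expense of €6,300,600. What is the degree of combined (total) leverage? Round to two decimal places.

At 94,620 units, contribution = 94,620 × €252.26 = €23,868,841.20.
Operating income = contribution − fixed costs = €23,868,841.20 − €10,124,500 = €13,744,341.20. Interest = €6,300,600.00, so EBIT − I = €7,443,741.20.
DCL = contribution ÷ (EBIT − I) = €23,868,841.20 ÷ €7,443,741.20 = 3.2066.

3.21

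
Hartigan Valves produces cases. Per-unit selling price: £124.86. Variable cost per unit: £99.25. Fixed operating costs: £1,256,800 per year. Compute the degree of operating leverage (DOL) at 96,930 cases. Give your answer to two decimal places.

2.03

Contribution at this volume is 96,930 × £25.61 = £2,482,377.30.
Operating income = contribution − fixed costs = £2,482,377.30 − £1,256,800 = £1,225,577.30.
DOL = contribution ÷ EBIT = £2,482,377.30 ÷ £1,225,577.30 = 2.0255.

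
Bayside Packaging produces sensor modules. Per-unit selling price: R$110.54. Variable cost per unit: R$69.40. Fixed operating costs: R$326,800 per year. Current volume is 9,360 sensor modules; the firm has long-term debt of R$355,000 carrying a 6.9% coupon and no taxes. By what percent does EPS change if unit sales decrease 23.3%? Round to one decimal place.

-265.6%

Contribution at this volume is 9,360 × R$41.14 = R$385,070.40.
Subtracting fixed costs: EBIT = R$385,070.40 − R$326,800 = R$58,270.40.
Interest = R$24,495.00, so EBIT − I = R$33,775.40.
DCL = total CM / (EBIT − I) = R$385,070.40 / R$33,775.40 = 11.4009.
EPS therefore changes by 11.4009 × (-23.3%) = -265.6%.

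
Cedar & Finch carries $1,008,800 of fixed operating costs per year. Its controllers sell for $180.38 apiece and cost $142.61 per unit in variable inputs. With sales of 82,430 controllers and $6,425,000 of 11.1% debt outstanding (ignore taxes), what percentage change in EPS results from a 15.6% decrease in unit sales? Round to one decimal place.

-34.9%

At 82,430 units, contribution = 82,430 × $37.77 = $3,113,381.10.
Subtracting fixed costs: EBIT = $3,113,381.10 − $1,008,800 = $2,104,581.10.
Interest = $713,175.00, so EBIT − I = $1,391,406.10.
Degree of combined leverage = contribution ÷ (EBIT − I) = $3,113,381.10 ÷ $1,391,406.10 = 2.2376.
EPS therefore changes by 2.2376 × (-15.6%) = -34.9%.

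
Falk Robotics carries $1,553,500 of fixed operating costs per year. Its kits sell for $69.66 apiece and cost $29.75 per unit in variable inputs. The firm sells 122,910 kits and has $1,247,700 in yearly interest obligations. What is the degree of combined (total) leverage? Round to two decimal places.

2.33

Contribution at this volume is 122,910 × $39.91 = $4,905,338.10.
EBIT = $4,905,338.10 − $1,553,500 = $3,351,838.10. Interest = $1,247,700.00, so EBIT − I = $2,104,138.10.
Degree of total leverage = total CM / (EBIT − interest) = $4,905,338.10 / $2,104,138.10 = 2.3313.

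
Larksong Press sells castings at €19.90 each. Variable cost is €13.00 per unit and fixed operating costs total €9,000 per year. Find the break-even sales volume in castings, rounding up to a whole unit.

1,305 castings

Contribution margin per unit = €19.90 − €13.00 = €6.90.
Break-even Q = €9,000 / €6.90 = 1,304.35 → 1,305 castings.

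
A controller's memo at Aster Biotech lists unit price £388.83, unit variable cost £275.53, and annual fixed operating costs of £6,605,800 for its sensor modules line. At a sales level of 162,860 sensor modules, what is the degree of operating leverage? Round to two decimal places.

At 162,860 units, contribution = 162,860 × £113.30 = £18,452,038.00.
EBIT = £18,452,038.00 − £6,605,800 = £11,846,238.00.
So DOL = total CM / EBIT = £18,452,038.00 / £11,846,238.00 = 1.5576.

1.56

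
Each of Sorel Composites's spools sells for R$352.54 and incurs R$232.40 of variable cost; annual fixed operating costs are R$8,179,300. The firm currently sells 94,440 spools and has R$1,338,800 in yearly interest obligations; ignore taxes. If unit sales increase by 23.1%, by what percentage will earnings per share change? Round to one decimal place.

At 94,440 units, contribution = 94,440 × R$120.14 = R$11,346,021.60.
Operating income = contribution − fixed costs = R$11,346,021.60 − R$8,179,300 = R$3,166,721.60.
After interest of R$1,338,800.00, pre-tax earnings = R$1,827,921.60.
DCL = total CM / (EBIT − I) = R$11,346,021.60 / R$1,827,921.60 = 6.2071.
%ΔEPS = DCL × %ΔSales = 6.2071 × +23.1% = +143.4%.

+143.4%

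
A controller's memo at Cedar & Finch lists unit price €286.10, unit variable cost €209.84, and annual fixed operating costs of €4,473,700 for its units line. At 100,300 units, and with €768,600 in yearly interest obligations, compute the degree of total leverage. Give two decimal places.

Total contribution margin = 100,300 × €76.26 = €7,648,878.00.
Subtracting fixed costs: EBIT = €7,648,878.00 − €4,473,700 = €3,175,178.00. Interest = €768,600.00, so EBIT − I = €2,406,578.00.
DCL = contribution ÷ (EBIT − I) = €7,648,878.00 ÷ €2,406,578.00 = 3.1783.

3.18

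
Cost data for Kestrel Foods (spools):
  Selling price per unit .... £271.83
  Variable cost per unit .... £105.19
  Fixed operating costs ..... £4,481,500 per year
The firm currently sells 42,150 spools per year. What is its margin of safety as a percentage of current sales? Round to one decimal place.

36.2%

Each unit contributes £271.83 − £105.19 = £166.64. Break-even units = £4,481,500 ÷ £166.64 = 26,893.30; break-even revenue = 26,893.30 × £271.83 = £7,310,406.54.
Actual sales revenue = 42,150 × £271.83 = £11,457,634.50.
Margin of safety = (£11,457,634.50 − £7,310,406.54) ÷ £11,457,634.50 = 36.2%.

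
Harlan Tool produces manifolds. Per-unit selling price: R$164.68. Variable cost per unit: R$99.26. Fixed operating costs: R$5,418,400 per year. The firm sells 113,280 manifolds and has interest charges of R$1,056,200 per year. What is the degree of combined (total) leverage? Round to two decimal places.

7.92

Contribution at this volume is 113,280 × R$65.42 = R$7,410,777.60.
Operating income = contribution − fixed costs = R$7,410,777.60 − R$5,418,400 = R$1,992,377.60. Interest = R$1,056,200.00.
DOL = R$7,410,777.60 ÷ R$1,992,377.60 = 3.7196; DFL = R$1,992,377.60 ÷ R$936,177.60 = 2.1282.
Combined leverage = 3.7196 × 2.1282 = 7.9161.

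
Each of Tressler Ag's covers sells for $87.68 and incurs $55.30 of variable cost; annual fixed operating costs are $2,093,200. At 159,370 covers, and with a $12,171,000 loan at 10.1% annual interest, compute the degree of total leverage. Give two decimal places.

2.81

At 159,370 units, contribution = 159,370 × $32.38 = $5,160,400.60.
EBIT = $5,160,400.60 − $2,093,200 = $3,067,200.60. Interest = $1,229,271.00.
DOL = $5,160,400.60 ÷ $3,067,200.60 = 1.6824; DFL = $3,067,200.60 ÷ $1,837,929.60 = 1.6688.
DCL = DOL × DFL = 1.6824 × 1.6688 = 2.8076.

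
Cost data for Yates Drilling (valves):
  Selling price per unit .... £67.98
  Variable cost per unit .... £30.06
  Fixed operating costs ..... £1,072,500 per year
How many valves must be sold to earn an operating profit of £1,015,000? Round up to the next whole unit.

Each unit contributes £67.98 − £30.06 = £37.92.
Need Q such that Q × £37.92 − £1,072,500 = £1,015,000, i.e. Q = £2,087,500 / £37.92 = 55,050.11 → 55,051.

55,051 valves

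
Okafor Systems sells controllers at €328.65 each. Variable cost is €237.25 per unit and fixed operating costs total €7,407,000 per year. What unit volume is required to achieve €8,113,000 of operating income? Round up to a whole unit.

169,804 controllers

Each unit contributes €328.65 − €237.25 = €91.40.
Units = (FC + target) / CM = (€7,407,000 + €8,113,000) / €91.40 = 169,803.06, so 169,804 controllers.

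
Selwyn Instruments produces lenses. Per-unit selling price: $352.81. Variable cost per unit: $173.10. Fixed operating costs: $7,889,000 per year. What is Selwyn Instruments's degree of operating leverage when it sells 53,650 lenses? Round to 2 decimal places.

5.50

At 53,650 units, contribution = 53,650 × $179.71 = $9,641,441.50.
Operating income = contribution − fixed costs = $9,641,441.50 − $7,889,000 = $1,752,441.50.
Degree of operating leverage = $9,641,441.50 / $1,752,441.50 = 5.5017.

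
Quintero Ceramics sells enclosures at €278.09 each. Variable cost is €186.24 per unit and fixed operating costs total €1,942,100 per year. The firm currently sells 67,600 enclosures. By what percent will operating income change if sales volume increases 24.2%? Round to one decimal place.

Total contribution margin = 67,600 × €91.85 = €6,209,060.00.
Operating income = contribution − fixed costs = €6,209,060.00 − €1,942,100 = €4,266,960.00.
So DOL = total CM / EBIT = €6,209,060.00 / €4,266,960.00 = 1.4551.
So EBIT moves 1.4551 × (+24.2%) = +35.2%.

+35.2%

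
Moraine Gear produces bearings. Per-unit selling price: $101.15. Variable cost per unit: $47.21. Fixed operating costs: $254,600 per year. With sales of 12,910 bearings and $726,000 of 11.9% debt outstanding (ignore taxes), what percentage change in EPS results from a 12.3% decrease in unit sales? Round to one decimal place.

-24.1%

Total contribution margin = 12,910 × $53.94 = $696,365.40.
EBIT = $696,365.40 − $254,600 = $441,765.40.
Interest = $86,394.00, so EBIT − I = $355,371.40.
DCL = total CM / (EBIT − I) = $696,365.40 / $355,371.40 = 1.9595.
EPS therefore changes by 1.9595 × (-12.3%) = -24.1%.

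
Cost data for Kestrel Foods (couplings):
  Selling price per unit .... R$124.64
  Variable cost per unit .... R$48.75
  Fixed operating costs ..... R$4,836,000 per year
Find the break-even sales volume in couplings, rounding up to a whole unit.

63,724 couplings

Contribution margin per unit = R$124.64 − R$48.75 = R$75.89.
Break-even volume = fixed costs ÷ CM per unit = R$4,836,000 ÷ R$75.89 = 63,723.81, so 63,724 couplings.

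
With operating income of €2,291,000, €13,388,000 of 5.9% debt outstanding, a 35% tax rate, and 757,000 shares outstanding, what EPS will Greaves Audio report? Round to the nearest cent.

€1.29

Interest = €789,892.00, so EBT = €2,291,000 − €789,892.00 = €1,501,108.00.
Net income = €1,501,108.00 × (1 − 0.35) = €975,720.20.
Per share: €975,720.20 / 757,000 shares = €1.29.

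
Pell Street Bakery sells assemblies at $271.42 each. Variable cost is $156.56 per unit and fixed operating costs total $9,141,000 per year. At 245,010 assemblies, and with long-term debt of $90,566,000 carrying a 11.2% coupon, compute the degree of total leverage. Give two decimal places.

3.18

Total contribution margin = 245,010 × $114.86 = $28,141,848.60.
Subtracting fixed costs: EBIT = $28,141,848.60 − $9,141,000 = $19,000,848.60. Interest = $10,143,392.00.
DOL = $28,141,848.60 ÷ $19,000,848.60 = 1.4811; DFL = $19,000,848.60 ÷ $8,857,456.60 = 2.1452.
Combined leverage = 1.4811 × 2.1452 = 3.1773.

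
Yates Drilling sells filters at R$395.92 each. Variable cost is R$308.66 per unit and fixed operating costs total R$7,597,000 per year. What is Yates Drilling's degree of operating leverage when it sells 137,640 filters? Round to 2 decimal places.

At 137,640 units, contribution = 137,640 × R$87.26 = R$12,010,466.40.
Operating income = contribution − fixed costs = R$12,010,466.40 − R$7,597,000 = R$4,413,466.40.
Degree of operating leverage = R$12,010,466.40 / R$4,413,466.40 = 2.7213.

2.72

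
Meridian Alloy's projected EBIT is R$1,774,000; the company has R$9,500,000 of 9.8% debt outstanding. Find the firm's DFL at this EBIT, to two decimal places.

Interest = R$931,000.00.
DFL = EBIT ÷ (EBIT − I) = R$1,774,000 ÷ (R$1,774,000 − R$931,000.00) = R$1,774,000 ÷ R$843,000.00 = 2.1044.

2.10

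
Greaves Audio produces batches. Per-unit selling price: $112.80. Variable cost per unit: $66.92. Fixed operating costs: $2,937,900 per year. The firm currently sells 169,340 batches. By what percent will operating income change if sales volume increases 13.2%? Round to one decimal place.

+21.2%

Total contribution margin = 169,340 × $45.88 = $7,769,319.20.
Operating income = contribution − fixed costs = $7,769,319.20 − $2,937,900 = $4,831,419.20.
DOL = contribution ÷ EBIT = $7,769,319.20 ÷ $4,831,419.20 = 1.6081.
So EBIT moves 1.6081 × (+13.2%) = +21.2%.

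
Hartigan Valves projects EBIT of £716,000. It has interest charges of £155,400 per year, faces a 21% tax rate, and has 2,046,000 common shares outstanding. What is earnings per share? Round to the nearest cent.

Interest = £155,400.00, so EBT = £716,000 − £155,400.00 = £560,600.00.
Net income = £560,600.00 × (1 − 0.21) = £442,874.00.
Per share: £442,874.00 / 2,046,000 shares = £0.22.

£0.22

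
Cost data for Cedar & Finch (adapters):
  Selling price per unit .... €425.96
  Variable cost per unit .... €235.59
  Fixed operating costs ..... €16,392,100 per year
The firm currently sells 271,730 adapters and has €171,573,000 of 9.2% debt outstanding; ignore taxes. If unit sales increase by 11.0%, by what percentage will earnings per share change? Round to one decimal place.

Total contribution margin = 271,730 × €190.37 = €51,729,240.10.
EBIT = €51,729,240.10 − €16,392,100 = €35,337,140.10.
Interest = €15,784,716.00, so EBIT − I = €19,552,424.10.
Degree of combined leverage = contribution ÷ (EBIT − I) = €51,729,240.10 ÷ €19,552,424.10 = 2.6457.
%ΔEPS = DCL × %ΔSales = 2.6457 × +11.0% = +29.1%.

+29.1%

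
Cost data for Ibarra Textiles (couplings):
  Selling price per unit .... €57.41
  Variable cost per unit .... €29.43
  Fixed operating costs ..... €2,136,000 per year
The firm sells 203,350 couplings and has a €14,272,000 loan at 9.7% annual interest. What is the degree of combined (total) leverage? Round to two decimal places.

Total contribution margin = 203,350 × €27.98 = €5,689,733.00.
Operating income = contribution − fixed costs = €5,689,733.00 − €2,136,000 = €3,553,733.00. Interest = €1,384,384.00.
DOL = €5,689,733.00 ÷ €3,553,733.00 = 1.6011; DFL = €3,553,733.00 ÷ €2,169,349.00 = 1.6382.
Combined leverage = 1.6011 × 1.6382 = 2.6229.

2.62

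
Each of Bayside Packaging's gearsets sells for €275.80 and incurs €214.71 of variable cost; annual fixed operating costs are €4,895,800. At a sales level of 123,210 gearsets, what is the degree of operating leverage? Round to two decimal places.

2.86

Contribution at this volume is 123,210 × €61.09 = €7,526,898.90.
Subtracting fixed costs: EBIT = €7,526,898.90 − €4,895,800 = €2,631,098.90.
Degree of operating leverage = €7,526,898.90 / €2,631,098.90 = 2.8607.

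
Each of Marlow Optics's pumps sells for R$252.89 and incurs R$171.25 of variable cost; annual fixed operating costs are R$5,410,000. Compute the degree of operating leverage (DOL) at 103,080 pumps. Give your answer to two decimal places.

Contribution at this volume is 103,080 × R$81.64 = R$8,415,451.20.
Operating income = contribution − fixed costs = R$8,415,451.20 − R$5,410,000 = R$3,005,451.20.
Degree of operating leverage = R$8,415,451.20 / R$3,005,451.20 = 2.8001.

2.80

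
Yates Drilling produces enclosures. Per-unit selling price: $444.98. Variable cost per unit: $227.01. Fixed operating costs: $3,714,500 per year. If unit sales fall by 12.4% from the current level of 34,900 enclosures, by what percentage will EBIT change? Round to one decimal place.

Contribution at this volume is 34,900 × $217.97 = $7,607,153.00.
EBIT = $7,607,153.00 − $3,714,500 = $3,892,653.00.
Degree of operating leverage = $7,607,153.00 / $3,892,653.00 = 1.9542.
So EBIT moves 1.9542 × (-12.4%) = -24.2%.

-24.2%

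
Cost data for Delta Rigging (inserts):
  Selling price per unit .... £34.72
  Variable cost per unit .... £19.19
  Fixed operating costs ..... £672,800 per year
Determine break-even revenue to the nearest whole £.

Contribution margin per unit = £34.72 − £19.19 = £15.53, a CM ratio of £15.53 ÷ £34.72 = 0.4473.
Break-even revenue = fixed costs × price ÷ CM = £672,800 × £34.72 ÷ £15.53 = £1,504,161.

£1,504,161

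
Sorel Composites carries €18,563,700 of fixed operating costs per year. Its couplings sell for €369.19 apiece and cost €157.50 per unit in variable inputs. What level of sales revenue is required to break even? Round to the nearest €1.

CM per unit = €369.19 − €157.50 = €211.69; CM ratio = €211.69 / €369.19 = 0.5734.
Break-even sales = FC ÷ CM ratio = €18,563,700 × €369.19 / €211.69 = €32,375,324.

€32,375,324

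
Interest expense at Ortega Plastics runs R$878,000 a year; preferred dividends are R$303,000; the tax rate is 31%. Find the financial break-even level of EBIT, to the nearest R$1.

R$1,317,130

Preferred dividends are paid after tax, so their pre-tax equivalent is R$303,000 ÷ (1 − 0.31) = R$439,130.43.
Financial break-even EBIT = interest + D_p ÷ (1 − t) = R$878,000 + R$439,130.43 = R$1,317,130.43.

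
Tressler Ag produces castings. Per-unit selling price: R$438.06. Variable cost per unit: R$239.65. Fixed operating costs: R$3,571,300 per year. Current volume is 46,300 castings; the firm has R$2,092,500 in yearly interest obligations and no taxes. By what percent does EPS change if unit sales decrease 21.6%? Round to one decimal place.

Total contribution margin = 46,300 × R$198.41 = R$9,186,383.00.
EBIT = R$9,186,383.00 − R$3,571,300 = R$5,615,083.00.
Interest = R$2,092,500.00, so EBIT − I = R$3,522,583.00.
Degree of combined leverage = contribution ÷ (EBIT − I) = R$9,186,383.00 ÷ R$3,522,583.00 = 2.6079.
%ΔEPS = DCL × %ΔSales = 2.6079 × -21.6% = -56.3%.

-56.3%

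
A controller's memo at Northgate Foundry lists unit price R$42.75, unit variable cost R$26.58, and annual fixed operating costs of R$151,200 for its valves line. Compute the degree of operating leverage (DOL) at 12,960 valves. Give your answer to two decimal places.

3.59

At 12,960 units, contribution = 12,960 × R$16.17 = R$209,563.20.
EBIT = R$209,563.20 − R$151,200 = R$58,363.20.
DOL = contribution ÷ EBIT = R$209,563.20 ÷ R$58,363.20 = 3.5907.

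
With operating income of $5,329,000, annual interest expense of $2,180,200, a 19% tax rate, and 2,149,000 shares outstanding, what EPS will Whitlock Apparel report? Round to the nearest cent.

$1.19

Interest = $2,180,200.00, so EBT = $5,329,000 − $2,180,200.00 = $3,148,800.00.
Net income = $3,148,800.00 × (1 − 0.19) = $2,550,528.00.
Per share: $2,550,528.00 / 2,149,000 shares = $1.19.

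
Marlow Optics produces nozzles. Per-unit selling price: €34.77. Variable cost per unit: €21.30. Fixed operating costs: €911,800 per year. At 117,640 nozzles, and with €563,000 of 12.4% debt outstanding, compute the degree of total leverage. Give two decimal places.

2.63

At 117,640 units, contribution = 117,640 × €13.47 = €1,584,610.80.
EBIT = €1,584,610.80 − €911,800 = €672,810.80. Interest = €69,812.00, so EBIT − I = €602,998.80.
Degree of total leverage = total CM / (EBIT − interest) = €1,584,610.80 / €602,998.80 = 2.6279.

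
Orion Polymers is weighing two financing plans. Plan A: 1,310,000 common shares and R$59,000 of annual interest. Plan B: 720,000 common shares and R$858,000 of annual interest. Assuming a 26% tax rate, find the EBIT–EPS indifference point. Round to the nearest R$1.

R$1,833,051

At indifference, (EBIT − 59,000)(1 − t)/1,310,000 = (EBIT − 858,000)(1 − t)/720,000.
Cancelling (1 − t) and cross-multiplying: 720,000·(EBIT − 59,000) = 1,310,000·(EBIT − 858,000).
Solving, EBIT = (858,000·1,310,000 − 59,000·720,000) / (1,310,000 − 720,000) = 1,081,500,000,000 / 590,000 = 1,833,050.85.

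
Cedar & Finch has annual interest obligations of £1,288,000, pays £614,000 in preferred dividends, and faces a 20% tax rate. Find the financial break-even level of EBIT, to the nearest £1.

Grossing the preferred dividend up to pre-tax terms: £614,000 / (1 − 0.20) = £767,500.00.
Financial break-even EBIT = interest + D_p ÷ (1 − t) = £1,288,000 + £767,500.00 = £2,055,500.00.

£2,055,500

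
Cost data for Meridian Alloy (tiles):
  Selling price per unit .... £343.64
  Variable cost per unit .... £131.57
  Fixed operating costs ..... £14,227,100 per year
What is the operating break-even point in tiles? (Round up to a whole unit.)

67,087 tiles

Contribution margin per unit = £343.64 − £131.57 = £212.07.
Units to break even: £14,227,100 ÷ £212.07 = 67,086.81, rounded up to 67,087.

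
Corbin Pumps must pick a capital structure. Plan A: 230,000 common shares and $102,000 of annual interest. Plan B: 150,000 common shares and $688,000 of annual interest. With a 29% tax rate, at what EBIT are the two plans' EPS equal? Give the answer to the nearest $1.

$1,786,750

Set EPS_A = EPS_B: (EBIT − $102,000)(1 − 0.29) ÷ 230,000 = (EBIT − $688,000)(1 − 0.29) ÷ 150,000.
Cancelling (1 − t) and cross-multiplying: 150,000·(EBIT − 102,000) = 230,000·(EBIT − 688,000).
Solving, EBIT = (688,000·230,000 − 102,000·150,000) / (230,000 − 150,000) = 142,940,000,000 / 80,000 = 1,786,750.00.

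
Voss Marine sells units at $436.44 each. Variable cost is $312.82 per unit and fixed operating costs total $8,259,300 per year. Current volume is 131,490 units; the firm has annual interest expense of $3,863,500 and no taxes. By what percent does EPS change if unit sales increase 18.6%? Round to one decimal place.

Total contribution margin = 131,490 × $123.62 = $16,254,793.80.
EBIT = $16,254,793.80 − $8,259,300 = $7,995,493.80.
After interest of $3,863,500.00, pre-tax earnings = $4,131,993.80.
Degree of combined leverage = contribution ÷ (EBIT − I) = $16,254,793.80 ÷ $4,131,993.80 = 3.9339.
EPS therefore changes by 3.9339 × (+18.6%) = +73.2%.

+73.2%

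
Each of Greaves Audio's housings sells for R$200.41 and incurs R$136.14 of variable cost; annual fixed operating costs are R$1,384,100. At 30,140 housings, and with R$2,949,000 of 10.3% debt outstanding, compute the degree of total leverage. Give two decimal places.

7.77

At 30,140 units, contribution = 30,140 × R$64.27 = R$1,937,097.80.
Operating income = contribution − fixed costs = R$1,937,097.80 − R$1,384,100 = R$552,997.80. Interest = R$303,747.00, so EBIT − I = R$249,250.80.
DCL = contribution ÷ (EBIT − I) = R$1,937,097.80 ÷ R$249,250.80 = 7.7717.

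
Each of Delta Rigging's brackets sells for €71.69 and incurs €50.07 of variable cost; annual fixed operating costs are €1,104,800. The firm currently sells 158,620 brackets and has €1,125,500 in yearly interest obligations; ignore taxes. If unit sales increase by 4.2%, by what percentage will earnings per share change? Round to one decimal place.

Contribution at this volume is 158,620 × €21.62 = €3,429,364.40.
EBIT = €3,429,364.40 − €1,104,800 = €2,324,564.40.
Interest = €1,125,500.00, so EBIT − I = €1,199,064.40.
Degree of combined leverage = contribution ÷ (EBIT − I) = €3,429,364.40 ÷ €1,199,064.40 = 2.8600.
EPS therefore changes by 2.8600 × (+4.2%) = +12.0%.

+12.0%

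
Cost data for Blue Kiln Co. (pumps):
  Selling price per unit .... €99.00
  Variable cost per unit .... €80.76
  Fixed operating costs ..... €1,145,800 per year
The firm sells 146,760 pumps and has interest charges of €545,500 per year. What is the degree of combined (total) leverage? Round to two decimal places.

Contribution at this volume is 146,760 × €18.24 = €2,676,902.40.
EBIT = €2,676,902.40 − €1,145,800 = €1,531,102.40. Interest = €545,500.00, so EBIT − I = €985,602.40.
Degree of total leverage = total CM / (EBIT − interest) = €2,676,902.40 / €985,602.40 = 2.7160.

2.72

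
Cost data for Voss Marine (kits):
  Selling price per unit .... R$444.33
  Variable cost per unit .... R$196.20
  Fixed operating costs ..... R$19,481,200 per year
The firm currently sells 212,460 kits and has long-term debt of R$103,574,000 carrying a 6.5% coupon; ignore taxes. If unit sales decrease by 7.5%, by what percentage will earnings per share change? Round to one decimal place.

At 212,460 units, contribution = 212,460 × R$248.13 = R$52,717,699.80.
Subtracting fixed costs: EBIT = R$52,717,699.80 − R$19,481,200 = R$33,236,499.80.
Interest = R$6,732,310.00, so EBIT − I = R$26,504,189.80.
Degree of combined leverage = contribution ÷ (EBIT − I) = R$52,717,699.80 ÷ R$26,504,189.80 = 1.9890.
%ΔEPS = DCL × %ΔSales = 1.9890 × -7.5% = -14.9%.

-14.9%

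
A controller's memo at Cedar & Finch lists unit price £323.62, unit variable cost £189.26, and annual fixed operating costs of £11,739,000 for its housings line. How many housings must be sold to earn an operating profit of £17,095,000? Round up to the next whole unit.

214,603 housings

Unit CM = price − variable cost = £323.62 − £189.26 = £134.36.
Need Q such that Q × £134.36 − £11,739,000 = £17,095,000, i.e. Q = £28,834,000 / £134.36 = 214,602.56 → 214,603.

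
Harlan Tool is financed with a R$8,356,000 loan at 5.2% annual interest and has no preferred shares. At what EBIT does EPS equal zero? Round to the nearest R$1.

Annual interest = 5.2% × R$8,356,000 = R$434,512.00.
Without preferred stock the financial break-even is simply EBIT = interest = R$434,512.00.

R$434,512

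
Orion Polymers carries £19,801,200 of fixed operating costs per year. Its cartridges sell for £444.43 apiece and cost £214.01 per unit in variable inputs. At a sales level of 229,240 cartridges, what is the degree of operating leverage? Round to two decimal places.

Total contribution margin = 229,240 × £230.42 = £52,821,480.80.
EBIT = £52,821,480.80 − £19,801,200 = £33,020,280.80.
So DOL = total CM / EBIT = £52,821,480.80 / £33,020,280.80 = 1.5997.

1.60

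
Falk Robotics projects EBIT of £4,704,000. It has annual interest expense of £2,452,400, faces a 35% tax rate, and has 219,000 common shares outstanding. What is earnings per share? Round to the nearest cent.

Pre-tax income = £4,704,000 − £2,452,400.00 = £2,251,600.00.
After tax at 35%: net income = £2,251,600.00 × 0.65 = £1,463,540.00.
EPS = £1,463,540.00 ÷ 219,000 = £6.68.

£6.68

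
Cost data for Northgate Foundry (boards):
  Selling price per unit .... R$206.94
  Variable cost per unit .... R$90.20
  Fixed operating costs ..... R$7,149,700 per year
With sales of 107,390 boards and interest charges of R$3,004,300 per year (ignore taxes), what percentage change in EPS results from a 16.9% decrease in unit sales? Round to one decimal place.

Total contribution margin = 107,390 × R$116.74 = R$12,536,708.60.
EBIT = R$12,536,708.60 − R$7,149,700 = R$5,387,008.60.
Interest = R$3,004,300.00, so EBIT − I = R$2,382,708.60.
Degree of combined leverage = contribution ÷ (EBIT − I) = R$12,536,708.60 ÷ R$2,382,708.60 = 5.2615.
%ΔEPS = DCL × %ΔSales = 5.2615 × -16.9% = -88.9%.

-88.9%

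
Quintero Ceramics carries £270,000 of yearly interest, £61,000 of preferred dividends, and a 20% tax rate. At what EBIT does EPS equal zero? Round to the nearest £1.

£346,250

Preferred dividends are paid after tax, so their pre-tax equivalent is £61,000 ÷ (1 − 0.20) = £76,250.00.
EPS = 0 when EBIT covers interest plus the pre-tax preferred burden: £270,000 + £76,250.00 = £346,250.00.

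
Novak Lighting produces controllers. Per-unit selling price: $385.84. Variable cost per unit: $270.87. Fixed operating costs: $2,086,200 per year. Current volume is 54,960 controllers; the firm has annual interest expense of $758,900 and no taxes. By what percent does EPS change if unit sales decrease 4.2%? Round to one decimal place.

-7.6%

Contribution at this volume is 54,960 × $114.97 = $6,318,751.20.
EBIT = $6,318,751.20 − $2,086,200 = $4,232,551.20.
Interest = $758,900.00, so EBIT − I = $3,473,651.20.
Degree of combined leverage = contribution ÷ (EBIT − I) = $6,318,751.20 ÷ $3,473,651.20 = 1.8191.
%ΔEPS = DCL × %ΔSales = 1.8191 × -4.2% = -7.6%.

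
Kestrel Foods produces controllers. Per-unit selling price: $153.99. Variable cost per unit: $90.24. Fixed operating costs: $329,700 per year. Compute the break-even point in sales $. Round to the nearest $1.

$796,400

CM per unit = $153.99 − $90.24 = $63.75; CM ratio = $63.75 / $153.99 = 0.4140.
Break-even revenue = fixed costs × price ÷ CM = $329,700 × $153.99 ÷ $63.75 = $796,400.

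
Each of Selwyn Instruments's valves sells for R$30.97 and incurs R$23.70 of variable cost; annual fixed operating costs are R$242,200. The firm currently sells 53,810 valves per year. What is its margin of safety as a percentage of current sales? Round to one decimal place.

Unit CM = price − variable cost = R$30.97 − R$23.70 = R$7.27. Break-even units = R$242,200 ÷ R$7.27 = 33,314.99; break-even revenue = 33,314.99 × R$30.97 = R$1,031,765.34.
Current sales = 53,810 × R$30.97 = R$1,666,495.70.
Margin of safety = (R$1,666,495.70 − R$1,031,765.34) ÷ R$1,666,495.70 = 38.1%.

38.1%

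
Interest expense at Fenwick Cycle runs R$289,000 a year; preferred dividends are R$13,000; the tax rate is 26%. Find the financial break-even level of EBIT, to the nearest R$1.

R$306,568

Preferred dividends are paid after tax, so their pre-tax equivalent is R$13,000 ÷ (1 − 0.26) = R$17,567.57.
Financial break-even EBIT = interest + D_p ÷ (1 − t) = R$289,000 + R$17,567.57 = R$306,567.57.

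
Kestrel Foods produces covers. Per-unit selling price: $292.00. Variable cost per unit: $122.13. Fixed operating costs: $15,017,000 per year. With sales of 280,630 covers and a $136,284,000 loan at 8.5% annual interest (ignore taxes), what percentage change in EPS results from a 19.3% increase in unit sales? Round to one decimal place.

At 280,630 units, contribution = 280,630 × $169.87 = $47,670,618.10.
Operating income = contribution − fixed costs = $47,670,618.10 − $15,017,000 = $32,653,618.10.
After interest of $11,584,140.00, pre-tax earnings = $21,069,478.10.
DCL = total CM / (EBIT − I) = $47,670,618.10 / $21,069,478.10 = 2.2625.
%ΔEPS = DCL × %ΔSales = 2.2625 × +19.3% = +43.7%.

+43.7%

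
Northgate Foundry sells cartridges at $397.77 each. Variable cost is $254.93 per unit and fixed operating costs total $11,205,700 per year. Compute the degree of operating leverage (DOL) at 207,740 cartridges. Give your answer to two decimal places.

Contribution at this volume is 207,740 × $142.84 = $29,673,581.60.
Subtracting fixed costs: EBIT = $29,673,581.60 − $11,205,700 = $18,467,881.60.
DOL = contribution ÷ EBIT = $29,673,581.60 ÷ $18,467,881.60 = 1.6068.

1.61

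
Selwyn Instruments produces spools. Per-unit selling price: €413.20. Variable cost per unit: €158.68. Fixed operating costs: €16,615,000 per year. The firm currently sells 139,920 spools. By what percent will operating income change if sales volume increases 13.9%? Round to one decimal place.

Total contribution margin = 139,920 × €254.52 = €35,612,438.40.
Operating income = contribution − fixed costs = €35,612,438.40 − €16,615,000 = €18,997,438.40.
DOL = contribution ÷ EBIT = €35,612,438.40 ÷ €18,997,438.40 = 1.8746.
Operating income changes by 1.8746 × +13.9% = +26.1%.

+26.1%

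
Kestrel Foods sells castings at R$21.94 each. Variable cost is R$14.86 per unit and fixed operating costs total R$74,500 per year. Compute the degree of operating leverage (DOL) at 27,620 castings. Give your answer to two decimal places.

1.62

Total contribution margin = 27,620 × R$7.08 = R$195,549.60.
EBIT = R$195,549.60 − R$74,500 = R$121,049.60.
DOL = contribution ÷ EBIT = R$195,549.60 ÷ R$121,049.60 = 1.6155.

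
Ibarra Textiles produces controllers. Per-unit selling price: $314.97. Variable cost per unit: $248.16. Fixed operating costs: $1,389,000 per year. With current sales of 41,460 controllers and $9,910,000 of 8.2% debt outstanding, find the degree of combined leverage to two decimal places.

4.87

Contribution at this volume is 41,460 × $66.81 = $2,769,942.60.
EBIT = $2,769,942.60 − $1,389,000 = $1,380,942.60. Interest = $812,620.00.
DOL = $2,769,942.60 ÷ $1,380,942.60 = 2.0058; DFL = $1,380,942.60 ÷ $568,322.60 = 2.4299.
Combined leverage = 2.0058 × 2.4299 = 4.8739.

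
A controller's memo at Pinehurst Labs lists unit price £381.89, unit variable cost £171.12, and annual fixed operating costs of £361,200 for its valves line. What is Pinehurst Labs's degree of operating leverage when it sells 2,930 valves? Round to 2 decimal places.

2.41

At 2,930 units, contribution = 2,930 × £210.77 = £617,556.10.
EBIT = £617,556.10 − £361,200 = £256,356.10.
DOL = contribution ÷ EBIT = £617,556.10 ÷ £256,356.10 = 2.4090.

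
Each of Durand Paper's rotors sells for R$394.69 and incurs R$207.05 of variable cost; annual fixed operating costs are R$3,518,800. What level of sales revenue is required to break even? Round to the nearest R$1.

R$7,401,594

Contribution margin per unit = R$394.69 − R$207.05 = R$187.64, a CM ratio of R$187.64 ÷ R$394.69 = 0.4754.
Break-even sales = FC ÷ CM ratio = R$3,518,800 × R$394.69 / R$187.64 = R$7,401,594.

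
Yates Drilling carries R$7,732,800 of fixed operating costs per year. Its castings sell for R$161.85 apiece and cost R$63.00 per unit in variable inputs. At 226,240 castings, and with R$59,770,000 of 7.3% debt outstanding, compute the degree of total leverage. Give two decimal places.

Total contribution margin = 226,240 × R$98.85 = R$22,363,824.00.
EBIT = R$22,363,824.00 − R$7,732,800 = R$14,631,024.00. Interest = R$4,363,210.00.
DOL = R$22,363,824.00 ÷ R$14,631,024.00 = 1.5285; DFL = R$14,631,024.00 ÷ R$10,267,814.00 = 1.4249.
Combined leverage = 1.5285 × 1.4249 = 2.1780.

2.18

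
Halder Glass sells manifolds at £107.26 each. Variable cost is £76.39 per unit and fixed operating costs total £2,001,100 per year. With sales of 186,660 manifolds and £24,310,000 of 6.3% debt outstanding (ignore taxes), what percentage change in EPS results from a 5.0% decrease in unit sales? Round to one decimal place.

Contribution at this volume is 186,660 × £30.87 = £5,762,194.20.
EBIT = £5,762,194.20 − £2,001,100 = £3,761,094.20.
After interest of £1,531,530.00, pre-tax earnings = £2,229,564.20.
Degree of combined leverage = contribution ÷ (EBIT − I) = £5,762,194.20 ÷ £2,229,564.20 = 2.5844.
EPS therefore changes by 2.5844 × (-5.0%) = -12.9%.

-12.9%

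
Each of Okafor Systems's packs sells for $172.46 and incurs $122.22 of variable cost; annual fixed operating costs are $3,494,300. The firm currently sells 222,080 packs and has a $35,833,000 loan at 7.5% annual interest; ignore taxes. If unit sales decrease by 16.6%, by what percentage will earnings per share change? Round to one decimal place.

Total contribution margin = 222,080 × $50.24 = $11,157,299.20.
Subtracting fixed costs: EBIT = $11,157,299.20 − $3,494,300 = $7,662,999.20.
After interest of $2,687,475.00, pre-tax earnings = $4,975,524.20.
Degree of combined leverage = contribution ÷ (EBIT − I) = $11,157,299.20 ÷ $4,975,524.20 = 2.2424.
EPS therefore changes by 2.2424 × (-16.6%) = -37.2%.

-37.2%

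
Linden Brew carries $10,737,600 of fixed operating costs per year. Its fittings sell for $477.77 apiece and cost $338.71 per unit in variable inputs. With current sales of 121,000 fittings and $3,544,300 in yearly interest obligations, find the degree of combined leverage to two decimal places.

6.61

At 121,000 units, contribution = 121,000 × $139.06 = $16,826,260.00.
Subtracting fixed costs: EBIT = $16,826,260.00 − $10,737,600 = $6,088,660.00. Interest = $3,544,300.00, so EBIT − I = $2,544,360.00.
DCL = contribution ÷ (EBIT − I) = $16,826,260.00 ÷ $2,544,360.00 = 6.6132.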